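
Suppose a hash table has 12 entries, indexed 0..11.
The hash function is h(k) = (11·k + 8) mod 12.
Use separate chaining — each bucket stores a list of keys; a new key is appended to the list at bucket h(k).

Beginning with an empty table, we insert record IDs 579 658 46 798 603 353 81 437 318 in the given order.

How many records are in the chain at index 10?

579 → bucket 5
658 → bucket 10
46 → bucket 10 (collision)
798 → bucket 2
603 → bucket 5 (collision)
353 → bucket 3
81 → bucket 11
437 → bucket 3 (collision)
318 → bucket 2 (collision)
Final buckets:
0: _
1: _
2: 798 -> 318
3: 353 -> 437
4: _
5: 579 -> 603
6: _
7: _
8: _
9: _
10: 658 -> 46
11: 81

2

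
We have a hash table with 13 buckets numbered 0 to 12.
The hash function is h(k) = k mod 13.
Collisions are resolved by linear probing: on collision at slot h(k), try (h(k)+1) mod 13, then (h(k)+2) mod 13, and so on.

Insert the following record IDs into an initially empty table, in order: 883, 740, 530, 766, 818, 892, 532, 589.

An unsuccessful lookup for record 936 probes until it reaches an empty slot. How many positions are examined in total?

883: h=12 => slot 12
740: h=12, probe 12,0 => slot 0
530: h=10 => slot 10
766: h=12, probe 12,0,1 => slot 1
818: h=12, probe 12,0,1,2 => slot 2
892: h=8 => slot 8
532: h=12, probe 12,0,1,2,3 => slot 3
589: h=4 => slot 4
Table: [740, 766, 818, 532, 589, -, -, -, 892, -, 530, -, 883]
Lookup 936: h=0, probe 0,1,2,3,4,5 → slot 5 empty, not found.

6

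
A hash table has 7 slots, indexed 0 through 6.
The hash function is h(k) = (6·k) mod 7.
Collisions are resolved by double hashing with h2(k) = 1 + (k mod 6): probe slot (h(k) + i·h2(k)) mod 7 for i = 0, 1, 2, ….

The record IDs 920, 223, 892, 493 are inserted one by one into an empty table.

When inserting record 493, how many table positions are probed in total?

2

920: h=4 → slot 4
223: h=1 → slot 1
892: h=4, h2=5, probe 4,2 → slot 2
493: h=4, h2=2, probe 4,6 → slot 6
Table: [_, 223, 892, _, 920, _, 493]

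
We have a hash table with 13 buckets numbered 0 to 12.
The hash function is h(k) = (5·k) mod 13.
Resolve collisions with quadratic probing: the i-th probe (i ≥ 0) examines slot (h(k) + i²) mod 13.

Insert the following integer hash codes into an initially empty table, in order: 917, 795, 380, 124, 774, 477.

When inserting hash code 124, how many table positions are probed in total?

3

917: h=9 → slot 9
795: h=10 → slot 10
380: h=2 → slot 2
124: h=9, probe 9,10,0 → slot 0
774: h=9, probe 9,10,0,5 → slot 5
477: h=6 → slot 6
Table: [124, _, 380, _, _, 774, 477, _, _, 917, 795, _, _]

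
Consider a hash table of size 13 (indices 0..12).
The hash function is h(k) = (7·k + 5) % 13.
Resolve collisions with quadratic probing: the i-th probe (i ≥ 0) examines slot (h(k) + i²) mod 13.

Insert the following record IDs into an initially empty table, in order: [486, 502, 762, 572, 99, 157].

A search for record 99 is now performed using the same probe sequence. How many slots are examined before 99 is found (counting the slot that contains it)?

3

486 hashes to 1; slot 1 is free → place at 1.
502 hashes to 9; slot 9 is free → place at 9.
762 hashes to 9; 9 taken → place at 10.
572 hashes to 5; slot 5 is free → place at 5.
99 hashes to 9; 9,10 taken → place at 0.
157 hashes to 12; slot 12 is free → place at 12.
Table: [99, 486, -, -, -, 572, -, -, -, 502, 762, -, 157]
Lookup 99: h=9, probe 9,10,0 → found at 0.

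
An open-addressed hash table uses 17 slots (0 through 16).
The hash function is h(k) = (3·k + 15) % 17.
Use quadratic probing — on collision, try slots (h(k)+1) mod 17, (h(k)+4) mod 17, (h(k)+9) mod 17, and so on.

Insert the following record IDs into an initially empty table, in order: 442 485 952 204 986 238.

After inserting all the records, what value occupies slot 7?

442 hashes to 15; slot 15 is free -> place at 15.
485 hashes to 8; slot 8 is free -> place at 8.
952 hashes to 15; 15 taken -> place at 16.
204 hashes to 15; 15,16 taken -> place at 2.
986 hashes to 15; 15,16,2 taken -> place at 7.
238 hashes to 15; 15,16,2,7 taken -> place at 14.
Table: [—, —, 204, —, —, —, —, 986, 485, —, —, —, —, —, 238, 442, 952]

986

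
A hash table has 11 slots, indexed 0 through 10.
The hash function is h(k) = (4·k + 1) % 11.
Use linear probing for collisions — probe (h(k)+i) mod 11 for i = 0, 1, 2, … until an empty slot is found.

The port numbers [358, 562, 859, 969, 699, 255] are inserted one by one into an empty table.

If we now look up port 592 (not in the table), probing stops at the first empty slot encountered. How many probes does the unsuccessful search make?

5

358: h=3 → slot 3
562: h=5 → slot 5
859: h=5, probe 5,6 → slot 6
969: h=5, probe 5,6,7 → slot 7
699: h=3, probe 3,4 → slot 4
255: h=9 → slot 9
Table: [-, -, -, 358, 699, 562, 859, 969, -, 255, -]
Lookup 592: h=4, probe 4,5,6,7,8 → slot 8 empty, not found.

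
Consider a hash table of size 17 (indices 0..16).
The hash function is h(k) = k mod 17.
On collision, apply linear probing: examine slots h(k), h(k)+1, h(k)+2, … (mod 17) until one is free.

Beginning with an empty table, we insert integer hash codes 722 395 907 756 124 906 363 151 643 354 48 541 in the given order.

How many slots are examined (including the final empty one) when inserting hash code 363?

5

722: h=8 → slot 8
395: h=4 → slot 4
907: h=6 → slot 6
756: h=8, probe 8,9 → slot 9
124: h=5 → slot 5
906: h=5, probe 5,6,7 → slot 7
363: h=6, probe 6,7,8,9,10 → slot 10
151: h=15 → slot 15
643: h=14 → slot 14
354: h=14, probe 14,15,16 → slot 16
48: h=14, probe 14,15,16,0 → slot 0
541: h=14, probe 14,15,16,0,1 → slot 1
Table: [48, 541, —, —, 395, 124, 907, 906, 722, 756, 363, —, —, —, 643, 151, 354]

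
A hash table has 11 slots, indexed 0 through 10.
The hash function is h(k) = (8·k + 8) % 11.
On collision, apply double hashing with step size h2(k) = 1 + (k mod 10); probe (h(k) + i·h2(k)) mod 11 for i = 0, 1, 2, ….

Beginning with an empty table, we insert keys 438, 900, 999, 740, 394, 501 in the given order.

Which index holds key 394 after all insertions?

8

Insert 438: h=3, slot 3 empty -> index 3.
Insert 900: h=3, h2=1, slot 3 occupied -> index 4.
Insert 999: h=3, h2=10, slot 3 occupied -> index 2.
Insert 740: h=10, slot 10 empty -> index 10.
Insert 394: h=3, h2=5, slot 3 occupied -> index 8.
Insert 501: h=1, slot 1 empty -> index 1.
Table: [-, 501, 999, 438, 900, -, -, -, 394, -, 740]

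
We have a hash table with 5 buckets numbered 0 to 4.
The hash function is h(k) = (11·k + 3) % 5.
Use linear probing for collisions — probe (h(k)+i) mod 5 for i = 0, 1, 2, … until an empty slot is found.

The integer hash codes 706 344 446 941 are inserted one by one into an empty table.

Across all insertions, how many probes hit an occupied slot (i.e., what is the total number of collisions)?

706: h=4 → slot 4
344: h=2 → slot 2
446: h=4, probe 4,0 → slot 0
941: h=4, probe 4,0,1 → slot 1
Table: [446, 941, 344, ., 706]

3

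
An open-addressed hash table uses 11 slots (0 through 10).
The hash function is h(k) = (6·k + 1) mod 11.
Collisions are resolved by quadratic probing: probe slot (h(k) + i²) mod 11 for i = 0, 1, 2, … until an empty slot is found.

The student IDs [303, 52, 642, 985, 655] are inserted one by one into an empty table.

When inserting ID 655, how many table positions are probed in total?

Insert 303: h=4, slot 4 empty => index 4.
Insert 52: h=5, slot 5 empty => index 5.
Insert 642: h=3, slot 3 empty => index 3.
Insert 985: h=4, slots 4,5 occupied => index 8.
Insert 655: h=4, slots 4,5,8 occupied => index 2.
Table: [—, —, 655, 642, 303, 52, —, —, 985, —, —]

4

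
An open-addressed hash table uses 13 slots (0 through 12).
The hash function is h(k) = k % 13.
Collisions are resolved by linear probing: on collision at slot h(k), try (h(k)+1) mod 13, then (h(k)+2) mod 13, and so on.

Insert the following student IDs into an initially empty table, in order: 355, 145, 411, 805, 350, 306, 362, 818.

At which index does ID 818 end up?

1

355 hashes to 4; slot 4 is free => place at 4.
145 hashes to 2; slot 2 is free => place at 2.
411 hashes to 8; slot 8 is free => place at 8.
805 hashes to 12; slot 12 is free => place at 12.
350 hashes to 12; 12 taken => place at 0.
306 hashes to 7; slot 7 is free => place at 7.
362 hashes to 11; slot 11 is free => place at 11.
818 hashes to 12; 12,0 taken => place at 1.
Table: [350, 818, 145, —, 355, —, —, 306, 411, —, —, 362, 805]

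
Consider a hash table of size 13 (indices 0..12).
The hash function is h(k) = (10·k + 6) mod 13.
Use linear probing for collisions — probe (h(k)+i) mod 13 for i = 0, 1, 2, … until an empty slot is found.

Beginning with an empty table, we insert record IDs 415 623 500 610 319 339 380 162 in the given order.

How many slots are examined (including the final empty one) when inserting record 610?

415: h=9 → slot 9
623: h=9, probe 9,10 → slot 10
500: h=1 → slot 1
610: h=9, probe 9,10,11 → slot 11
319: h=11, probe 11,12 → slot 12
339: h=3 → slot 3
380: h=10, probe 10,11,12,0 → slot 0
162: h=1, probe 1,2 → slot 2
Table: [380, 500, 162, 339, ., ., ., ., ., 415, 623, 610, 319]

3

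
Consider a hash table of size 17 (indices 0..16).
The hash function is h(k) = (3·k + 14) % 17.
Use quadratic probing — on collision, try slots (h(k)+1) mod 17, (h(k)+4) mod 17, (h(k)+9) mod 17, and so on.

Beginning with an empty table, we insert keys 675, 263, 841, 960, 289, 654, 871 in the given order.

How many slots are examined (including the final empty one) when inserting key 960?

3

675 hashes to 16; slot 16 is free → place at 16.
263 hashes to 4; slot 4 is free → place at 4.
841 hashes to 4; 4 taken → place at 5.
960 hashes to 4; 4,5 taken → place at 8.
289 hashes to 14; slot 14 is free → place at 14.
654 hashes to 4; 4,5,8 taken → place at 13.
871 hashes to 9; slot 9 is free → place at 9.
Table: [., ., ., ., 263, 841, ., ., 960, 871, ., ., ., 654, 289, ., 675]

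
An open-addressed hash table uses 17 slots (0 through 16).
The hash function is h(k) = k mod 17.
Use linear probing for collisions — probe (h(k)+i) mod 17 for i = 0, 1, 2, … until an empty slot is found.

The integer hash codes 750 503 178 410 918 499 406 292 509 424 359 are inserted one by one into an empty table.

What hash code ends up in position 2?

Insert 750: h=2, slot 2 empty -> index 2.
Insert 503: h=10, slot 10 empty -> index 10.
Insert 178: h=8, slot 8 empty -> index 8.
Insert 410: h=2, slot 2 occupied -> index 3.
Insert 918: h=0, slot 0 empty -> index 0.
Insert 499: h=6, slot 6 empty -> index 6.
Insert 406: h=15, slot 15 empty -> index 15.
Insert 292: h=3, slot 3 occupied -> index 4.
Insert 509: h=16, slot 16 empty -> index 16.
Insert 424: h=16, slots 16,0 occupied -> index 1.
Insert 359: h=2, slots 2,3,4 occupied -> index 5.
Table: [918, 424, 750, 410, 292, 359, 499, _, 178, _, 503, _, _, _, _, 406, 509]

750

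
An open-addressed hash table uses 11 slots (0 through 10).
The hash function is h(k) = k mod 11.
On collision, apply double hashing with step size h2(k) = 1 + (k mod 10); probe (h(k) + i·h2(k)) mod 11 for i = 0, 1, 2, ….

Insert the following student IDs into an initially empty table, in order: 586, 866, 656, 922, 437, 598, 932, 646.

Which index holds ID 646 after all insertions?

10

586 hashes to 3; slot 3 is free → place at 3.
866 hashes to 8; slot 8 is free → place at 8.
656 hashes to 7; slot 7 is free → place at 7.
922 hashes to 9; slot 9 is free → place at 9.
437 hashes to 8, h2=8; 8 taken → place at 5.
598 hashes to 4; slot 4 is free → place at 4.
932 hashes to 8, h2=3; 8 taken → place at 0.
646 hashes to 8, h2=7; 8,4,0,7,3 taken → place at 10.
Table: [932, —, —, 586, 598, 437, —, 656, 866, 922, 646]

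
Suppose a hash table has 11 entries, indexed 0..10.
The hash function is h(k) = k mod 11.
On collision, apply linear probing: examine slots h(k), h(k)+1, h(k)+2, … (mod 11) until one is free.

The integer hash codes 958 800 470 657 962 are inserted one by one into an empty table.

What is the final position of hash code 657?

958: h=1 => slot 1
800: h=8 => slot 8
470: h=8, probe 8,9 => slot 9
657: h=8, probe 8,9,10 => slot 10
962: h=5 => slot 5
Table: [-, 958, -, -, -, 962, -, -, 800, 470, 657]

10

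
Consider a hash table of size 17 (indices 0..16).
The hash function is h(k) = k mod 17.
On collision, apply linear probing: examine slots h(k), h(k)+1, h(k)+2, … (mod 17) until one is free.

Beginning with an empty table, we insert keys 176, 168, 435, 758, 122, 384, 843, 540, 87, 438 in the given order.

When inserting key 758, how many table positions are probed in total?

2

176 hashes to 6; slot 6 is free → place at 6.
168 hashes to 15; slot 15 is free → place at 15.
435 hashes to 10; slot 10 is free → place at 10.
758 hashes to 10; 10 taken → place at 11.
122 hashes to 3; slot 3 is free → place at 3.
384 hashes to 10; 10,11 taken → place at 12.
843 hashes to 10; 10,11,12 taken → place at 13.
540 hashes to 13; 13 taken → place at 14.
87 hashes to 2; slot 2 is free → place at 2.
438 hashes to 13; 13,14,15 taken → place at 16.
Table: [., ., 87, 122, ., ., 176, ., ., ., 435, 758, 384, 843, 540, 168, 438]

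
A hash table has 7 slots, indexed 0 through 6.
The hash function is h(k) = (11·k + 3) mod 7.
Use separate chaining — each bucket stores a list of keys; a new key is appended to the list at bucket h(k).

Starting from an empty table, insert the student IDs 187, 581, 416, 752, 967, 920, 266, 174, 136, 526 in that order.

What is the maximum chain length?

Insert 187: h=2, bucket 2 empty -> new chain.
Insert 581: h=3, bucket 3 empty -> new chain.
Insert 416: h=1, bucket 1 empty -> new chain.
Insert 752: h=1, bucket 1 nonempty -> append to chain.
Insert 967: h=0, bucket 0 empty -> new chain.
Insert 920: h=1, bucket 1 nonempty -> append to chain.
Insert 266: h=3, bucket 3 nonempty -> append to chain.
Insert 174: h=6, bucket 6 empty -> new chain.
Insert 136: h=1, bucket 1 nonempty -> append to chain.
Insert 526: h=0, bucket 0 nonempty -> append to chain.
Final buckets:
0: 967 -> 526
1: 416 -> 752 -> 920 -> 136
2: 187
3: 581 -> 266
4: .
5: .
6: 174

4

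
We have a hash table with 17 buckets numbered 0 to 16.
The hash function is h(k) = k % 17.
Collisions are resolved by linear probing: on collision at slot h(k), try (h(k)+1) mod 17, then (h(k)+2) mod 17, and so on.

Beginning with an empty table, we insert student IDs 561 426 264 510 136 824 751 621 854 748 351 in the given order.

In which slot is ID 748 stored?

6

561 hashes to 0; slot 0 is free -> place at 0.
426 hashes to 1; slot 1 is free -> place at 1.
264 hashes to 9; slot 9 is free -> place at 9.
510 hashes to 0; 0,1 taken -> place at 2.
136 hashes to 0; 0,1,2 taken -> place at 3.
824 hashes to 8; slot 8 is free -> place at 8.
751 hashes to 3; 3 taken -> place at 4.
621 hashes to 9; 9 taken -> place at 10.
854 hashes to 4; 4 taken -> place at 5.
748 hashes to 0; 0,1,2,3,4,5 taken -> place at 6.
351 hashes to 11; slot 11 is free -> place at 11.
Table: [561, 426, 510, 136, 751, 854, 748, -, 824, 264, 621, 351, -, -, -, -, -]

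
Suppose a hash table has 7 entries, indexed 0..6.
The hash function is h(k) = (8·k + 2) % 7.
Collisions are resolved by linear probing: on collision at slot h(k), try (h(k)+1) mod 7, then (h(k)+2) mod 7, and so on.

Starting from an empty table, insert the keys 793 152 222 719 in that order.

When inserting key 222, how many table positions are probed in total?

Insert 793: h=4, slot 4 empty → index 4.
Insert 152: h=0, slot 0 empty → index 0.
Insert 222: h=0, slot 0 occupied → index 1.
Insert 719: h=0, slots 0,1 occupied → index 2.
Table: [152, 222, 719, -, 793, -, -]

2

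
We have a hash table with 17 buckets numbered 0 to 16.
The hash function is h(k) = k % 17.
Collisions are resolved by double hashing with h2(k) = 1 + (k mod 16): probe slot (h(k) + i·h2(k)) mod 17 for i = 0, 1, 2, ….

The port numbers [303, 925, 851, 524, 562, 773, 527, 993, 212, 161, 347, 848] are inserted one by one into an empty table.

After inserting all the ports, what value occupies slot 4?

303: h=14 -> slot 14
925: h=7 -> slot 7
851: h=1 -> slot 1
524: h=14, h2=13, probe 14,10 -> slot 10
562: h=1, h2=3, probe 1,4 -> slot 4
773: h=8 -> slot 8
527: h=0 -> slot 0
993: h=7, h2=2, probe 7,9 -> slot 9
212: h=8, h2=5, probe 8,13 -> slot 13
161: h=8, h2=2, probe 8,10,12 -> slot 12
347: h=7, h2=12, probe 7,2 -> slot 2
848: h=15 -> slot 15
Table: [527, 851, 347, ., 562, ., ., 925, 773, 993, 524, ., 161, 212, 303, 848, .]

562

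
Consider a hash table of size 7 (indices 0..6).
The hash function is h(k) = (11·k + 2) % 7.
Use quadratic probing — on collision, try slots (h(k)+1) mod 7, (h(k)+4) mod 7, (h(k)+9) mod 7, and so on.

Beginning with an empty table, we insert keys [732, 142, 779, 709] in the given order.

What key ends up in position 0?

Insert 732: h=4, slot 4 empty → index 4.
Insert 142: h=3, slot 3 empty → index 3.
Insert 779: h=3, slots 3,4 occupied → index 0.
Insert 709: h=3, slots 3,4,0 occupied → index 5.
Table: [779, -, -, 142, 732, 709, -]

779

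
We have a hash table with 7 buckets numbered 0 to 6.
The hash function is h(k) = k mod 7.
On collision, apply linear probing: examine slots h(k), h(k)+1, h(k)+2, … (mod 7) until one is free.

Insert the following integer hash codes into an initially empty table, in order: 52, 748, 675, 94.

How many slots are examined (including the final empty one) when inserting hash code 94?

52: h=3 => slot 3
748: h=6 => slot 6
675: h=3, probe 3,4 => slot 4
94: h=3, probe 3,4,5 => slot 5
Table: [., ., ., 52, 675, 94, 748]

3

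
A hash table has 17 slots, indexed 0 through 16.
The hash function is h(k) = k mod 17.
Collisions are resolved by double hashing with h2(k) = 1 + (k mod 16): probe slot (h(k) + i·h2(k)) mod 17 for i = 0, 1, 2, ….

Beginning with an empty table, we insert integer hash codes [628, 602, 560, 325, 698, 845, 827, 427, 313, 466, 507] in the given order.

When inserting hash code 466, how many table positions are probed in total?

3

628 hashes to 16; slot 16 is free -> place at 16.
602 hashes to 7; slot 7 is free -> place at 7.
560 hashes to 16, h2=1; 16 taken -> place at 0.
325 hashes to 2; slot 2 is free -> place at 2.
698 hashes to 1; slot 1 is free -> place at 1.
845 hashes to 12; slot 12 is free -> place at 12.
827 hashes to 11; slot 11 is free -> place at 11.
427 hashes to 2, h2=12; 2 taken -> place at 14.
313 hashes to 7, h2=10; 7,0 taken -> place at 10.
466 hashes to 7, h2=3; 7,10 taken -> place at 13.
507 hashes to 14, h2=12; 14 taken -> place at 9.
Table: [560, 698, 325, ., ., ., ., 602, ., 507, 313, 827, 845, 466, 427, ., 628]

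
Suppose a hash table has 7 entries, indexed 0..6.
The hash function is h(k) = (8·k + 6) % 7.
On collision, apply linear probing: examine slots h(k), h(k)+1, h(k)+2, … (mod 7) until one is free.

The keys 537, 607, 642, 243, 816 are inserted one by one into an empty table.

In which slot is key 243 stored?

537: h=4 → slot 4
607: h=4, probe 4,5 → slot 5
642: h=4, probe 4,5,6 → slot 6
243: h=4, probe 4,5,6,0 → slot 0
816: h=3 → slot 3
Table: [243, -, -, 816, 537, 607, 642]

0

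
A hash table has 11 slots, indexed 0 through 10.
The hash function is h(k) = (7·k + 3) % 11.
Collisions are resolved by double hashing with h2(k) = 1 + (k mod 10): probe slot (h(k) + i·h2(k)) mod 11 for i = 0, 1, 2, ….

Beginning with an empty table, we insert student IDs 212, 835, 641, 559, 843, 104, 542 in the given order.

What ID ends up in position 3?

542

212 hashes to 2; slot 2 is free -> place at 2.
835 hashes to 7; slot 7 is free -> place at 7.
641 hashes to 2, h2=2; 2 taken -> place at 4.
559 hashes to 0; slot 0 is free -> place at 0.
843 hashes to 8; slot 8 is free -> place at 8.
104 hashes to 5; slot 5 is free -> place at 5.
542 hashes to 2, h2=3; 2,5,8,0 taken -> place at 3.
Table: [559, ., 212, 542, 641, 104, ., 835, 843, ., .]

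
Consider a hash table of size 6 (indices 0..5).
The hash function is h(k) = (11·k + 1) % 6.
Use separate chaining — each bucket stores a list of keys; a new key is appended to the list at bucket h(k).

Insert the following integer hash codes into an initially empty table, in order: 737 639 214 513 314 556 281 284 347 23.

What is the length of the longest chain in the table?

Insert 737: h=2, bucket 2 empty → new chain.
Insert 639: h=4, bucket 4 empty → new chain.
Insert 214: h=3, bucket 3 empty → new chain.
Insert 513: h=4, bucket 4 nonempty → append to chain.
Insert 314: h=5, bucket 5 empty → new chain.
Insert 556: h=3, bucket 3 nonempty → append to chain.
Insert 281: h=2, bucket 2 nonempty → append to chain.
Insert 284: h=5, bucket 5 nonempty → append to chain.
Insert 347: h=2, bucket 2 nonempty → append to chain.
Insert 23: h=2, bucket 2 nonempty → append to chain.
Final buckets:
0: _
1: _
2: 737 -> 281 -> 347 -> 23
3: 214 -> 556
4: 639 -> 513
5: 314 -> 284

4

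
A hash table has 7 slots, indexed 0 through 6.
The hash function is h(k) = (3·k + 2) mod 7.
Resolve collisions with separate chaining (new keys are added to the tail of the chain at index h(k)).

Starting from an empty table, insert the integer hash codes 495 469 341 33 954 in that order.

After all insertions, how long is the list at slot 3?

3

495 → bucket 3
469 → bucket 2
341 → bucket 3 (collision)
33 → bucket 3 (collision)
954 → bucket 1
Final buckets:
0: ∅
1: 954
2: 469
3: 495 -> 341 -> 33
4: ∅
5: ∅
6: ∅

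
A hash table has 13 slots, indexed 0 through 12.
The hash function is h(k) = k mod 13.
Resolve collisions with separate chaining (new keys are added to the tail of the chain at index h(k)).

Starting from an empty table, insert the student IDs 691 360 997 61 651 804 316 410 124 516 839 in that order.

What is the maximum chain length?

4

Insert 691: h=2, bucket 2 empty → new chain.
Insert 360: h=9, bucket 9 empty → new chain.
Insert 997: h=9, bucket 9 nonempty → append to chain.
Insert 61: h=9, bucket 9 nonempty → append to chain.
Insert 651: h=1, bucket 1 empty → new chain.
Insert 804: h=11, bucket 11 empty → new chain.
Insert 316: h=4, bucket 4 empty → new chain.
Insert 410: h=7, bucket 7 empty → new chain.
Insert 124: h=7, bucket 7 nonempty → append to chain.
Insert 516: h=9, bucket 9 nonempty → append to chain.
Insert 839: h=7, bucket 7 nonempty → append to chain.
Final buckets:
0: _
1: 651
2: 691
3: _
4: 316
5: _
6: _
7: 410 -> 124 -> 839
8: _
9: 360 -> 997 -> 61 -> 516
10: _
11: 804
12: _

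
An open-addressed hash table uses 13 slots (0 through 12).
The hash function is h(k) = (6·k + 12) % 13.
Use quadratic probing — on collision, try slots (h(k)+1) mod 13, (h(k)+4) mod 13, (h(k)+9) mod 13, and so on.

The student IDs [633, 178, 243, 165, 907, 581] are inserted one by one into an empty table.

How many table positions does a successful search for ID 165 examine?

4

633 hashes to 1; slot 1 is free -> place at 1.
178 hashes to 1; 1 taken -> place at 2.
243 hashes to 1; 1,2 taken -> place at 5.
165 hashes to 1; 1,2,5 taken -> place at 10.
907 hashes to 7; slot 7 is free -> place at 7.
581 hashes to 1; 1,2,5,10 taken -> place at 4.
Table: [—, 633, 178, —, 581, 243, —, 907, —, —, 165, —, —]
Lookup 165: h=1, probe 1,2,5,10 → found at 10.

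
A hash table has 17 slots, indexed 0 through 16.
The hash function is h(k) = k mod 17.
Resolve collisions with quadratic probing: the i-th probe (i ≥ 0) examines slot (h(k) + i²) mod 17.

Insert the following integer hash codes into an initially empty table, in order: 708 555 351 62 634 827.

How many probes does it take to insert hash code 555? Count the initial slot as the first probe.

2

708 hashes to 11; slot 11 is free => place at 11.
555 hashes to 11; 11 taken => place at 12.
351 hashes to 11; 11,12 taken => place at 15.
62 hashes to 11; 11,12,15 taken => place at 3.
634 hashes to 5; slot 5 is free => place at 5.
827 hashes to 11; 11,12,15,3 taken => place at 10.
Table: [∅, ∅, ∅, 62, ∅, 634, ∅, ∅, ∅, ∅, 827, 708, 555, ∅, ∅, 351, ∅]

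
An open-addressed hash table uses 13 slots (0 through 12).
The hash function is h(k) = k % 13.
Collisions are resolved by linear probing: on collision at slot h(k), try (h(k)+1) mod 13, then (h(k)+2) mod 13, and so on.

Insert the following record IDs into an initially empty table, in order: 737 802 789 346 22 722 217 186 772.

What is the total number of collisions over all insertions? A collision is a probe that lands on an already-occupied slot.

10

737 hashes to 9; slot 9 is free → place at 9.
802 hashes to 9; 9 taken → place at 10.
789 hashes to 9; 9,10 taken → place at 11.
346 hashes to 8; slot 8 is free → place at 8.
22 hashes to 9; 9,10,11 taken → place at 12.
722 hashes to 7; slot 7 is free → place at 7.
217 hashes to 9; 9,10,11,12 taken → place at 0.
186 hashes to 4; slot 4 is free → place at 4.
772 hashes to 5; slot 5 is free → place at 5.
Table: [217, _, _, _, 186, 772, _, 722, 346, 737, 802, 789, 22]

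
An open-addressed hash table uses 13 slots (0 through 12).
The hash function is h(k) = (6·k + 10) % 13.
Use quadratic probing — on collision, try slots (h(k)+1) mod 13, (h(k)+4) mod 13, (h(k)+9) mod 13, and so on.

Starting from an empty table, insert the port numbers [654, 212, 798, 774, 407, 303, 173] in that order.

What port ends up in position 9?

654: h=8 -> slot 8
212: h=8, probe 8,9 -> slot 9
798: h=1 -> slot 1
774: h=0 -> slot 0
407: h=8, probe 8,9,12 -> slot 12
303: h=8, probe 8,9,12,4 -> slot 4
173: h=8, probe 8,9,12,4,11 -> slot 11
Table: [774, 798, ., ., 303, ., ., ., 654, 212, ., 173, 407]

212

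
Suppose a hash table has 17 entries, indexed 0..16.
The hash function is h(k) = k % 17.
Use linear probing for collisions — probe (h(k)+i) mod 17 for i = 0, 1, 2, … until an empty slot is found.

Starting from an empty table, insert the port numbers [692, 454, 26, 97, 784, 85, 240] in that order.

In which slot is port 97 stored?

692: h=12 => slot 12
454: h=12, probe 12,13 => slot 13
26: h=9 => slot 9
97: h=12, probe 12,13,14 => slot 14
784: h=2 => slot 2
85: h=0 => slot 0
240: h=2, probe 2,3 => slot 3
Table: [85, _, 784, 240, _, _, _, _, _, 26, _, _, 692, 454, 97, _, _]

14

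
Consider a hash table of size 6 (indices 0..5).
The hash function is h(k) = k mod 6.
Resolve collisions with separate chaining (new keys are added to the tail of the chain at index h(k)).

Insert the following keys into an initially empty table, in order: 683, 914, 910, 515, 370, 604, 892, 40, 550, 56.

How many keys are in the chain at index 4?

6

Insert 683: h=5, bucket 5 empty -> new chain.
Insert 914: h=2, bucket 2 empty -> new chain.
Insert 910: h=4, bucket 4 empty -> new chain.
Insert 515: h=5, bucket 5 nonempty -> append to chain.
Insert 370: h=4, bucket 4 nonempty -> append to chain.
Insert 604: h=4, bucket 4 nonempty -> append to chain.
Insert 892: h=4, bucket 4 nonempty -> append to chain.
Insert 40: h=4, bucket 4 nonempty -> append to chain.
Insert 550: h=4, bucket 4 nonempty -> append to chain.
Insert 56: h=2, bucket 2 nonempty -> append to chain.
Final buckets:
0: ∅
1: ∅
2: 914 -> 56
3: ∅
4: 910 -> 370 -> 604 -> 892 -> 40 -> 550
5: 683 -> 515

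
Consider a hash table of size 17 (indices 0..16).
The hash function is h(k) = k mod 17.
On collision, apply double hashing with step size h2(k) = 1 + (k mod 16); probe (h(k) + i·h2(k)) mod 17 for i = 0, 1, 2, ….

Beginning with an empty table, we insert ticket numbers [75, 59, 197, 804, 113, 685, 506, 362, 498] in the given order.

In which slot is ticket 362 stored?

Insert 75: h=7, slot 7 empty => index 7.
Insert 59: h=8, slot 8 empty => index 8.
Insert 197: h=10, slot 10 empty => index 10.
Insert 804: h=5, slot 5 empty => index 5.
Insert 113: h=11, slot 11 empty => index 11.
Insert 685: h=5, h2=14, slot 5 occupied => index 2.
Insert 506: h=13, slot 13 empty => index 13.
Insert 362: h=5, h2=11, slot 5 occupied => index 16.
Insert 498: h=5, h2=3, slots 5,8,11 occupied => index 14.
Table: [., ., 685, ., ., 804, ., 75, 59, ., 197, 113, ., 506, 498, ., 362]

16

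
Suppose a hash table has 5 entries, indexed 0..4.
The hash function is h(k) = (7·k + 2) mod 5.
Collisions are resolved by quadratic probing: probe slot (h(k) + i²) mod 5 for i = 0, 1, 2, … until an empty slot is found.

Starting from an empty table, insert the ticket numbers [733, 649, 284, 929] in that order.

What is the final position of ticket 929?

Insert 733: h=3, slot 3 empty => index 3.
Insert 649: h=0, slot 0 empty => index 0.
Insert 284: h=0, slot 0 occupied => index 1.
Insert 929: h=0, slots 0,1 occupied => index 4.
Table: [649, 284, -, 733, 929]

4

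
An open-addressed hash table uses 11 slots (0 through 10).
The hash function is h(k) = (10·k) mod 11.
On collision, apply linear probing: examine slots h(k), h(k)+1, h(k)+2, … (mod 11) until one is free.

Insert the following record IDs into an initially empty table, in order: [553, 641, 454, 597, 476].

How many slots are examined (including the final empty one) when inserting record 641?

553 hashes to 8; slot 8 is free -> place at 8.
641 hashes to 8; 8 taken -> place at 9.
454 hashes to 8; 8,9 taken -> place at 10.
597 hashes to 8; 8,9,10 taken -> place at 0.
476 hashes to 8; 8,9,10,0 taken -> place at 1.
Table: [597, 476, _, _, _, _, _, _, 553, 641, 454]

2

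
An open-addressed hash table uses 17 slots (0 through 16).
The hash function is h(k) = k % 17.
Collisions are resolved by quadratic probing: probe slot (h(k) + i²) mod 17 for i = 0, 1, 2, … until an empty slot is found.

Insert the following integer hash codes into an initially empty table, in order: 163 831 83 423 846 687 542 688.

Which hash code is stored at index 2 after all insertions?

163 hashes to 10; slot 10 is free → place at 10.
831 hashes to 15; slot 15 is free → place at 15.
83 hashes to 15; 15 taken → place at 16.
423 hashes to 15; 15,16 taken → place at 2.
846 hashes to 13; slot 13 is free → place at 13.
687 hashes to 7; slot 7 is free → place at 7.
542 hashes to 15; 15,16,2,7 taken → place at 14.
688 hashes to 8; slot 8 is free → place at 8.
Table: [-, -, 423, -, -, -, -, 687, 688, -, 163, -, -, 846, 542, 831, 83]

423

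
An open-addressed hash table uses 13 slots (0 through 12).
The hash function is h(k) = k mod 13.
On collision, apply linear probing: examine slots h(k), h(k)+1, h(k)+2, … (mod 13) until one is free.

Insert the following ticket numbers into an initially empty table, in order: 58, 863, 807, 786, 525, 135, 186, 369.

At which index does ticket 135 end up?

58: h=6 → slot 6
863: h=5 → slot 5
807: h=1 → slot 1
786: h=6, probe 6,7 → slot 7
525: h=5, probe 5,6,7,8 → slot 8
135: h=5, probe 5,6,7,8,9 → slot 9
186: h=4 → slot 4
369: h=5, probe 5,6,7,8,9,10 → slot 10
Table: [—, 807, —, —, 186, 863, 58, 786, 525, 135, 369, —, —]

9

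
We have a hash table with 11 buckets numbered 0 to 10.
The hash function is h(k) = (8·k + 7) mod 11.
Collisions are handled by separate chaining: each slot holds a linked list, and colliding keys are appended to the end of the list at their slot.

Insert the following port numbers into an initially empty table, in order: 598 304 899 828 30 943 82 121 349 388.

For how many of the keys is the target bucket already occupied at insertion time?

4

598 -> bucket 6
304 -> bucket 8
899 -> bucket 5
828 -> bucket 9
30 -> bucket 5 (collision)
943 -> bucket 5 (collision)
82 -> bucket 3
121 -> bucket 7
349 -> bucket 5 (collision)
388 -> bucket 9 (collision)
Final buckets:
0: —
1: —
2: —
3: 82
4: —
5: 899 -> 30 -> 943 -> 349
6: 598
7: 121
8: 304
9: 828 -> 388
10: —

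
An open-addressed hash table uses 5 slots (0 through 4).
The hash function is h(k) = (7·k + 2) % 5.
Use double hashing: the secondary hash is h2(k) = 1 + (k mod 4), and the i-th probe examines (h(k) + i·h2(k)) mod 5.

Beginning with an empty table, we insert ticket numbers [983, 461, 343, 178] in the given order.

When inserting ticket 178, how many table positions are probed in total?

2

983 hashes to 3; slot 3 is free → place at 3.
461 hashes to 4; slot 4 is free → place at 4.
343 hashes to 3, h2=4; 3 taken → place at 2.
178 hashes to 3, h2=3; 3 taken → place at 1.
Table: [—, 178, 343, 983, 461]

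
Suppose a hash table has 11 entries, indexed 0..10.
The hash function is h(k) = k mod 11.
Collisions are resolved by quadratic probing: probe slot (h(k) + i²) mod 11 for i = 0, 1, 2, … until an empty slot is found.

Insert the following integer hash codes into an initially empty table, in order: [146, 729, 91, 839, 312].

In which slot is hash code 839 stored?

1

146 hashes to 3; slot 3 is free → place at 3.
729 hashes to 3; 3 taken → place at 4.
91 hashes to 3; 3,4 taken → place at 7.
839 hashes to 3; 3,4,7 taken → place at 1.
312 hashes to 4; 4 taken → place at 5.
Table: [∅, 839, ∅, 146, 729, 312, ∅, 91, ∅, ∅, ∅]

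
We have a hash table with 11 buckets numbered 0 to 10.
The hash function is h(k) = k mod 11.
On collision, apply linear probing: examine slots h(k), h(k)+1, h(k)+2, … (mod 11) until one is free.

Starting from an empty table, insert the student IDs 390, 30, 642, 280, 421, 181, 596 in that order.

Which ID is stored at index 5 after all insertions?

Insert 390: h=5, slot 5 empty -> index 5.
Insert 30: h=8, slot 8 empty -> index 8.
Insert 642: h=4, slot 4 empty -> index 4.
Insert 280: h=5, slot 5 occupied -> index 6.
Insert 421: h=3, slot 3 empty -> index 3.
Insert 181: h=5, slots 5,6 occupied -> index 7.
Insert 596: h=2, slot 2 empty -> index 2.
Table: [_, _, 596, 421, 642, 390, 280, 181, 30, _, _]

390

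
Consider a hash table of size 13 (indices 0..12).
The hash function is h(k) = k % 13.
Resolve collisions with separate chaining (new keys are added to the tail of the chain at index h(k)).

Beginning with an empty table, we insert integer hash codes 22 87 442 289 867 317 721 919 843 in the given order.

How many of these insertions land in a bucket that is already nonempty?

Insert 22: h=9, bucket 9 empty → new chain.
Insert 87: h=9, bucket 9 nonempty → append to chain.
Insert 442: h=0, bucket 0 empty → new chain.
Insert 289: h=3, bucket 3 empty → new chain.
Insert 867: h=9, bucket 9 nonempty → append to chain.
Insert 317: h=5, bucket 5 empty → new chain.
Insert 721: h=6, bucket 6 empty → new chain.
Insert 919: h=9, bucket 9 nonempty → append to chain.
Insert 843: h=11, bucket 11 empty → new chain.
Final buckets:
0: 442
1: —
2: —
3: 289
4: —
5: 317
6: 721
7: —
8: —
9: 22 -> 87 -> 867 -> 919
10: —
11: 843
12: —

3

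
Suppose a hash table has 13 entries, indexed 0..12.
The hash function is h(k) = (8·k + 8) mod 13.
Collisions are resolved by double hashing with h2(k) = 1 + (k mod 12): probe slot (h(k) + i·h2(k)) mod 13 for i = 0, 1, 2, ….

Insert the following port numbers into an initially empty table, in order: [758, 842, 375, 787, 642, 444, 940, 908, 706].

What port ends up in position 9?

642

758: h=1 => slot 1
842: h=10 => slot 10
375: h=5 => slot 5
787: h=12 => slot 12
642: h=9 => slot 9
444: h=11 => slot 11
940: h=1, h2=5, probe 1,6 => slot 6
908: h=5, h2=9, probe 5,1,10,6,2 => slot 2
706: h=1, h2=11, probe 1,12,10,8 => slot 8
Table: [—, 758, 908, —, —, 375, 940, —, 706, 642, 842, 444, 787]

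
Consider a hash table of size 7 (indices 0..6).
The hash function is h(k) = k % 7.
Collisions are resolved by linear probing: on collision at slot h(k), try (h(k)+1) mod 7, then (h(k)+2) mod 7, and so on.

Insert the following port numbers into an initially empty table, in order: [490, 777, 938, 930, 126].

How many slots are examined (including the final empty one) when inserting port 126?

490 hashes to 0; slot 0 is free => place at 0.
777 hashes to 0; 0 taken => place at 1.
938 hashes to 0; 0,1 taken => place at 2.
930 hashes to 6; slot 6 is free => place at 6.
126 hashes to 0; 0,1,2 taken => place at 3.
Table: [490, 777, 938, 126, -, -, 930]

4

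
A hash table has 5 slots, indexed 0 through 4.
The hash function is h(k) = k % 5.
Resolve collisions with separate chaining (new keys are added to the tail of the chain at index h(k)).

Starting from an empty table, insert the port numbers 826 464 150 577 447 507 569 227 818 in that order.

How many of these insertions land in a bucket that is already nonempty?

Insert 826: h=1, bucket 1 empty -> new chain.
Insert 464: h=4, bucket 4 empty -> new chain.
Insert 150: h=0, bucket 0 empty -> new chain.
Insert 577: h=2, bucket 2 empty -> new chain.
Insert 447: h=2, bucket 2 nonempty -> append to chain.
Insert 507: h=2, bucket 2 nonempty -> append to chain.
Insert 569: h=4, bucket 4 nonempty -> append to chain.
Insert 227: h=2, bucket 2 nonempty -> append to chain.
Insert 818: h=3, bucket 3 empty -> new chain.
Final buckets:
0: 150
1: 826
2: 577 -> 447 -> 507 -> 227
3: 818
4: 464 -> 569

4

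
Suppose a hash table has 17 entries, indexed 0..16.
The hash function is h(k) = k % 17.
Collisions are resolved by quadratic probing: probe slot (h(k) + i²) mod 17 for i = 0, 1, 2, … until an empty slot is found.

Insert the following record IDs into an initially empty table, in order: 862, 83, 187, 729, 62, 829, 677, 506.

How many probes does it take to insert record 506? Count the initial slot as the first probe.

862 hashes to 12; slot 12 is free → place at 12.
83 hashes to 15; slot 15 is free → place at 15.
187 hashes to 0; slot 0 is free → place at 0.
729 hashes to 15; 15 taken → place at 16.
62 hashes to 11; slot 11 is free → place at 11.
829 hashes to 13; slot 13 is free → place at 13.
677 hashes to 14; slot 14 is free → place at 14.
506 hashes to 13; 13,14,0 taken → place at 5.
Table: [187, _, _, _, _, 506, _, _, _, _, _, 62, 862, 829, 677, 83, 729]

4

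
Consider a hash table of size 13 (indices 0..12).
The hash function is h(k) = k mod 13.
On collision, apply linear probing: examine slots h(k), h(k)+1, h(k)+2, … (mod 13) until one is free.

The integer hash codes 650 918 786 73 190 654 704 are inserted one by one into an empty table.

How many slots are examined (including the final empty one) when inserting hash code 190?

3

650 hashes to 0; slot 0 is free => place at 0.
918 hashes to 8; slot 8 is free => place at 8.
786 hashes to 6; slot 6 is free => place at 6.
73 hashes to 8; 8 taken => place at 9.
190 hashes to 8; 8,9 taken => place at 10.
654 hashes to 4; slot 4 is free => place at 4.
704 hashes to 2; slot 2 is free => place at 2.
Table: [650, ., 704, ., 654, ., 786, ., 918, 73, 190, ., .]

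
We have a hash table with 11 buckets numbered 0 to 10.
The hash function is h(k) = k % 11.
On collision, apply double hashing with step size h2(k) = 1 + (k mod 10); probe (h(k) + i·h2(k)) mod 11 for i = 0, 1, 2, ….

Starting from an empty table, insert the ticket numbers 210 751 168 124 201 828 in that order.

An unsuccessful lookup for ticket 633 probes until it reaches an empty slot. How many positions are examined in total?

210: h=1 -> slot 1
751: h=3 -> slot 3
168: h=3, h2=9, probe 3,1,10 -> slot 10
124: h=3, h2=5, probe 3,8 -> slot 8
201: h=3, h2=2, probe 3,5 -> slot 5
828: h=3, h2=9, probe 3,1,10,8,6 -> slot 6
Table: [—, 210, —, 751, —, 201, 828, —, 124, —, 168]
Lookup 633: h=6, h2=4, probe 6,10,3,7 → slot 7 empty, not found.

4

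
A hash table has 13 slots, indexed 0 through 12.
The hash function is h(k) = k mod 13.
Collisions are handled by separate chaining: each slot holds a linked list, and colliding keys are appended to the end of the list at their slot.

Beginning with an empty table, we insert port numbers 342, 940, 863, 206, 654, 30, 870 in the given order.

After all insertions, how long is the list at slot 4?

Insert 342: h=4, bucket 4 empty → new chain.
Insert 940: h=4, bucket 4 nonempty → append to chain.
Insert 863: h=5, bucket 5 empty → new chain.
Insert 206: h=11, bucket 11 empty → new chain.
Insert 654: h=4, bucket 4 nonempty → append to chain.
Insert 30: h=4, bucket 4 nonempty → append to chain.
Insert 870: h=12, bucket 12 empty → new chain.
Final buckets:
0: -
1: -
2: -
3: -
4: 342 -> 940 -> 654 -> 30
5: 863
6: -
7: -
8: -
9: -
10: -
11: 206
12: 870

4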